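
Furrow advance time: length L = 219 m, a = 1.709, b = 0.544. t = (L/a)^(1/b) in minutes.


t = (L/a)^(1/b)
t = (219/1.709)^(1/0.544)
t = 128.145114^(1/0.544)

7489.4910 min


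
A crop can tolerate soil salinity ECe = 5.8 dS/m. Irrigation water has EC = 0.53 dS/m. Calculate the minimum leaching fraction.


LR = ECiw / (5*ECe - ECiw)
LR = 0.53 / (5*5.8 - 0.53)
LR = 0.53 / 28.4700

0.0186


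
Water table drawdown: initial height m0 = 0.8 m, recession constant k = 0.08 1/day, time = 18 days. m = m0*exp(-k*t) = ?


m = m0 * exp(-k*t)
m = 0.8 * exp(-0.08 * 18)
m = 0.8 * exp(-1.4400)

0.1895 m


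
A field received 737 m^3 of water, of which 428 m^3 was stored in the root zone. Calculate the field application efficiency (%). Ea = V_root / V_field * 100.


Ea = V_root / V_field * 100 = 428 / 737 * 100 = 58.0733%

58.0733 %


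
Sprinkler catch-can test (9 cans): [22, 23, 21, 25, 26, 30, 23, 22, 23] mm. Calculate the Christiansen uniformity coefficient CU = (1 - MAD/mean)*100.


mean = 23.888889 mm
MAD = 2.074074 mm
CU = (1 - 2.074074/23.888889)*100

91.3178 %


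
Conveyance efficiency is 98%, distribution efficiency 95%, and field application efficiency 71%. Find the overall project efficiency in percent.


Ec = 0.98, Eb = 0.95, Ea = 0.71
E = 0.98 * 0.95 * 0.71 * 100 = 66.1010%

66.1010 %


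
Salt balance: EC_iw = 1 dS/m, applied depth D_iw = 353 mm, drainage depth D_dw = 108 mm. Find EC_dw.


EC_dw = EC_iw * D_iw / D_dw
EC_dw = 1 * 353 / 108
EC_dw = 353 / 108

3.2685 dS/m


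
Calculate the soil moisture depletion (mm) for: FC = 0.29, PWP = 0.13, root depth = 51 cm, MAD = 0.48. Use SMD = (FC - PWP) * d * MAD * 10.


SMD = (FC - PWP) * d * MAD * 10
SMD = (0.29 - 0.13) * 51 * 0.48 * 10
SMD = 0.1600 * 51 * 0.48 * 10

39.1680 mm


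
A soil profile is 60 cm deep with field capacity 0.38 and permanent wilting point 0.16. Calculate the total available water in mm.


AWC = (FC - PWP) * d * 10
AWC = (0.38 - 0.16) * 60 * 10
AWC = 0.2200 * 60 * 10

132.0000 mm


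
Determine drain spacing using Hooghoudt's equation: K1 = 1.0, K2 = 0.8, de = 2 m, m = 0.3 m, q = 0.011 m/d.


S^2 = 8*K2*de*m/q + 4*K1*m^2/q
S^2 = 8*0.8*2*0.3/0.011 + 4*1.0*0.3^2/0.011
S = sqrt(381.8182)

19.5402 m


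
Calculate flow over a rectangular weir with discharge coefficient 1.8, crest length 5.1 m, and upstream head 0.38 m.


Q = C * L * H^(3/2) = 1.8 * 5.1 * 0.38^1.5 = 1.8 * 5.1 * 0.234248

2.1504 m^3/s


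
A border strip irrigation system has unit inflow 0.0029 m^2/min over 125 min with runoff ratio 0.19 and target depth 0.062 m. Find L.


L = q*t/((1+r)*Z)
L = 0.0029*125/((1+0.19)*0.062)
L = 0.3625/0.07378

4.9133 m


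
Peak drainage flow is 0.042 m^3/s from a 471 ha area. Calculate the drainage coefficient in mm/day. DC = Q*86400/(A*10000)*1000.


DC = Q * 86400 / (A * 10000) * 1000
DC = 0.042 * 86400 / (471 * 10000) * 1000
DC = 3628800.0000 / 4710000

0.7704 mm/day


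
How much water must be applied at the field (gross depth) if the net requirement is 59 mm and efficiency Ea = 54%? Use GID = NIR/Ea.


Ea = 54% = 0.54
GID = NIR / Ea = 59 / 0.54 = 109.2593 mm

109.2593 mm


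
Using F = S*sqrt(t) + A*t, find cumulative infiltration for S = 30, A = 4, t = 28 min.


F = S*sqrt(t) + A*t
F = 30*sqrt(28) + 4*28
F = 30*5.291503 + 112

270.7451 mm


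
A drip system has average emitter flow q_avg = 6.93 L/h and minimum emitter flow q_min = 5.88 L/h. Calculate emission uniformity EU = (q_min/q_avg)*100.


EU = (q_min/q_avg)*100 = (5.88/6.93)*100 = 84.8485%

84.8485 %


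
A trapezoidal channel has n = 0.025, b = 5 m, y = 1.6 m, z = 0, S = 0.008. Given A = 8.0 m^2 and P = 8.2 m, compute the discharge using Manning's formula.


R = A/P = 8.0/8.2 = 0.975610
Q = (1/0.025) * 8.0 * 0.975610^(2/3) * 0.008^0.5

28.1544 m^3/s


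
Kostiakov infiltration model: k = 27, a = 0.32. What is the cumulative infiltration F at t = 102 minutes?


F = k * t^a = 27 * 102^0.32
F = 27 * 4.392907

118.6085 mm


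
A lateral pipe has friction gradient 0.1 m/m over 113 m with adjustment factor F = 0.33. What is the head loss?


hf = J * L * F = 0.1 * 113 * 0.33 = 3.7290 m

3.7290 m


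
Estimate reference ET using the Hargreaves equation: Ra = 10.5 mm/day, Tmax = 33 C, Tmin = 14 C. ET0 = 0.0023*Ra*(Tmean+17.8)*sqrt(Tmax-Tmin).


Tmean = (Tmax + Tmin)/2 = (33 + 14)/2 = 23.5
ET0 = 0.0023 * 10.5 * (23.5 + 17.8) * sqrt(33 - 14)
ET0 = 0.0023 * 10.5 * 41.3 * 4.358899

4.3475 mm/day


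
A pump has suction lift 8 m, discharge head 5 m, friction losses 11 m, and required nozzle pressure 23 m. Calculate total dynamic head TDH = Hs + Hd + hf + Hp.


TDH = Hs + Hd + hf + Hp = 8 + 5 + 11 + 23 = 47

47 m


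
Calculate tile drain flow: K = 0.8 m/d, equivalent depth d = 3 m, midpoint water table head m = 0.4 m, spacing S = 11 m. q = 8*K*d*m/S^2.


q = 8*K*d*m/S^2
q = 8*0.8*3*0.4/11^2
q = 7.6800 / 121

0.0635 m/d


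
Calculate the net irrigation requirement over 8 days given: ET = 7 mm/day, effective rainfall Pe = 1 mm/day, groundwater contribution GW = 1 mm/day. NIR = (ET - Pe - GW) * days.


Daily deficit = ET - Pe - GW = 7 - 1 - 1 = 5 mm/day
NIR = 5 * 8 = 40 mm

40.0000 mm


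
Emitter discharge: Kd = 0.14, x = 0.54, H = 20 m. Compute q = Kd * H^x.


q = Kd * H^x = 0.14 * 20^0.54 = 0.14 * 5.041459

0.7058 L/h


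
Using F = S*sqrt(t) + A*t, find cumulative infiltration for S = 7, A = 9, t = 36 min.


F = S*sqrt(t) + A*t
F = 7*sqrt(36) + 9*36
F = 7*6.000000 + 324

366.0000 mm


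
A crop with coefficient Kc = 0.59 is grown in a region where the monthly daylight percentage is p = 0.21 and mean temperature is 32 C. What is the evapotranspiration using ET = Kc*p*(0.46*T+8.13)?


ET = Kc * p * (0.46*T + 8.13)
ET = 0.59 * 0.21 * (0.46*32 + 8.13)
ET = 0.59 * 0.21 * 22.8500

2.8311 mm/day


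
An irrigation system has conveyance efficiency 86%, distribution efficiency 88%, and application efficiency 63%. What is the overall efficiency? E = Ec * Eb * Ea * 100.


Ec = 0.86, Eb = 0.88, Ea = 0.63
E = 0.86 * 0.88 * 0.63 * 100 = 47.6784%

47.6784 %


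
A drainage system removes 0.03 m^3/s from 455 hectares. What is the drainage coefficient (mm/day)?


DC = Q * 86400 / (A * 10000) * 1000
DC = 0.03 * 86400 / (455 * 10000) * 1000
DC = 2592000.0000 / 4550000

0.5697 mm/day


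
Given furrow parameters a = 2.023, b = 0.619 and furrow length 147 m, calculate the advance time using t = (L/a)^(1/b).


t = (L/a)^(1/b)
t = (147/2.023)^(1/0.619)
t = 72.664360^(1/0.619)

1016.2050 min


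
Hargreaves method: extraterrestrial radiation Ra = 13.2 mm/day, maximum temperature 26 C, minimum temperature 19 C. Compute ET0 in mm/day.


Tmean = (Tmax + Tmin)/2 = (26 + 19)/2 = 22.5
ET0 = 0.0023 * 13.2 * (22.5 + 17.8) * sqrt(26 - 19)
ET0 = 0.0023 * 13.2 * 40.3 * 2.645751

3.2371 mm/day


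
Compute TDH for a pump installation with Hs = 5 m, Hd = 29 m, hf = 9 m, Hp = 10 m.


TDH = Hs + Hd + hf + Hp = 5 + 29 + 9 + 10 = 53

53 m


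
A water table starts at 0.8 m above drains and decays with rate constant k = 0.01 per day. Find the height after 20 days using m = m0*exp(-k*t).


m = m0 * exp(-k*t)
m = 0.8 * exp(-0.01 * 20)
m = 0.8 * exp(-0.2000)

0.6550 m


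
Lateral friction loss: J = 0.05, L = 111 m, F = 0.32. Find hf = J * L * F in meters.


hf = J * L * F = 0.05 * 111 * 0.32 = 1.7760 m

1.7760 m


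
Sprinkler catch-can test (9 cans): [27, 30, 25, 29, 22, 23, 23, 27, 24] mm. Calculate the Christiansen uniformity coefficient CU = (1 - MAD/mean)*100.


mean = 25.555556 mm
MAD = 2.395062 mm
CU = (1 - 2.395062/25.555556)*100

90.6280 %


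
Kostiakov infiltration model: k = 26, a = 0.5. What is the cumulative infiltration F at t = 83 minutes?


F = k * t^a = 26 * 83^0.5
F = 26 * 9.110434

236.8713 mm


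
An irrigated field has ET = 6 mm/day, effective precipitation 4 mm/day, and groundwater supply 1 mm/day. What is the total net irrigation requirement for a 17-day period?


Daily deficit = ET - Pe - GW = 6 - 4 - 1 = 1 mm/day
NIR = 1 * 17 = 17 mm

17.0000 mm


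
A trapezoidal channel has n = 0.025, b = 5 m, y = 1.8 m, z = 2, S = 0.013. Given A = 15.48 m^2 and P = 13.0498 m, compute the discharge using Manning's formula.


R = A/P = 15.48/13.0498 = 1.186225
Q = (1/0.025) * 15.48 * 1.186225^(2/3) * 0.013^0.5

79.1129 m^3/s


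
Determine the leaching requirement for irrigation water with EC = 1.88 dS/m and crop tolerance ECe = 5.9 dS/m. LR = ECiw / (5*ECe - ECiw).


LR = ECiw / (5*ECe - ECiw)
LR = 1.88 / (5*5.9 - 1.88)
LR = 1.88 / 27.6200

0.0681


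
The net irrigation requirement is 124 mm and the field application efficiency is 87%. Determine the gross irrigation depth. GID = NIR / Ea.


Ea = 87% = 0.87
GID = NIR / Ea = 124 / 0.87 = 142.5287 mm

142.5287 mm


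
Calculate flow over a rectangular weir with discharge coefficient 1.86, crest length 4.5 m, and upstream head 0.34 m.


Q = C * L * H^(3/2) = 1.86 * 4.5 * 0.34^1.5 = 1.86 * 4.5 * 0.198252

1.6594 m^3/s


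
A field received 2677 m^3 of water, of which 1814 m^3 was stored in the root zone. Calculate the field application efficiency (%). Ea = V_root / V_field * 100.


Ea = V_root / V_field * 100 = 1814 / 2677 * 100 = 67.7624%

67.7624 %


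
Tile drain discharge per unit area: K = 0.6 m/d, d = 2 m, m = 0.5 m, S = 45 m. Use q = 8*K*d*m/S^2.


q = 8*K*d*m/S^2
q = 8*0.6*2*0.5/45^2
q = 4.8000 / 2025

0.0024 m/d


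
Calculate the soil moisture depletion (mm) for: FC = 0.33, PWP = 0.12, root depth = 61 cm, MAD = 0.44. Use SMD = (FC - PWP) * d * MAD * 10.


SMD = (FC - PWP) * d * MAD * 10
SMD = (0.33 - 0.12) * 61 * 0.44 * 10
SMD = 0.2100 * 61 * 0.44 * 10

56.3640 mm


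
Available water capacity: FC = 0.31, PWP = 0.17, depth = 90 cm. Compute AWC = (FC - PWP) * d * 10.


AWC = (FC - PWP) * d * 10
AWC = (0.31 - 0.17) * 90 * 10
AWC = 0.1400 * 90 * 10

126.0000 mm


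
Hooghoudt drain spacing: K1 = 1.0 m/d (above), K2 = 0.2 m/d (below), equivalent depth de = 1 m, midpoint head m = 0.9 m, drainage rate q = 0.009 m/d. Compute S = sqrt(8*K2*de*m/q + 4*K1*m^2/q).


S^2 = 8*K2*de*m/q + 4*K1*m^2/q
S^2 = 8*0.2*1*0.9/0.009 + 4*1.0*0.9^2/0.009
S = sqrt(520.0000)

22.8035 m


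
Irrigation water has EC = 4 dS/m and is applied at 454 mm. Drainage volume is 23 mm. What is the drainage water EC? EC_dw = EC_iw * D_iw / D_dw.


EC_dw = EC_iw * D_iw / D_dw
EC_dw = 4 * 454 / 23
EC_dw = 1816 / 23

78.9565 dS/m


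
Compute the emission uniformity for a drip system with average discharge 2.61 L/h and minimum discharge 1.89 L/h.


EU = (q_min/q_avg)*100 = (1.89/2.61)*100 = 72.4138%

72.4138 %


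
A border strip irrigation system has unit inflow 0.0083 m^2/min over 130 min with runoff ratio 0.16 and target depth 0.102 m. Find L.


L = q*t/((1+r)*Z)
L = 0.0083*130/((1+0.16)*0.102)
L = 1.079/0.11832

9.1193 m


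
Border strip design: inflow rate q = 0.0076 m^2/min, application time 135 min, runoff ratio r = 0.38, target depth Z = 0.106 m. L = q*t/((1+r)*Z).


L = q*t/((1+r)*Z)
L = 0.0076*135/((1+0.38)*0.106)
L = 1.026/0.14628

7.0139 m


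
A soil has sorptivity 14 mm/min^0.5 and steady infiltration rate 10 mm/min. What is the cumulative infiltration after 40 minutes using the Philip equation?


F = S*sqrt(t) + A*t
F = 14*sqrt(40) + 10*40
F = 14*6.324555 + 400

488.5438 mm


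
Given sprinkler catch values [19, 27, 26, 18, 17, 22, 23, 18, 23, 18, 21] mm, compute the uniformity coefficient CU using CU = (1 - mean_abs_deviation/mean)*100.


mean = 21.090909 mm
MAD = 2.826446 mm
CU = (1 - 2.826446/21.090909)*100

86.5987 %


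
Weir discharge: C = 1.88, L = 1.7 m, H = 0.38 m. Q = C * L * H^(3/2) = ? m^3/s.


Q = C * L * H^(3/2) = 1.88 * 1.7 * 0.38^1.5 = 1.88 * 1.7 * 0.234248

0.7487 m^3/s


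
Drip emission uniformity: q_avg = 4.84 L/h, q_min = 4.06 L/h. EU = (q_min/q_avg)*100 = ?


EU = (q_min/q_avg)*100 = (4.06/4.84)*100 = 83.8843%

83.8843 %


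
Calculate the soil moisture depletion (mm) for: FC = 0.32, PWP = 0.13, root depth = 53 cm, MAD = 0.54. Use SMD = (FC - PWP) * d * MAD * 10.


SMD = (FC - PWP) * d * MAD * 10
SMD = (0.32 - 0.13) * 53 * 0.54 * 10
SMD = 0.1900 * 53 * 0.54 * 10

54.3780 mm


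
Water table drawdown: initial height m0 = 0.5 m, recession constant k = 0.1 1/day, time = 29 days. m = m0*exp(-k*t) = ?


m = m0 * exp(-k*t)
m = 0.5 * exp(-0.1 * 29)
m = 0.5 * exp(-2.9000)

0.0275 m


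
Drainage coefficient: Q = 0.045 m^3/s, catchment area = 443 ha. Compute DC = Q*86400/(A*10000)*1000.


DC = Q * 86400 / (A * 10000) * 1000
DC = 0.045 * 86400 / (443 * 10000) * 1000
DC = 3888000.0000 / 4430000

0.8777 mm/day


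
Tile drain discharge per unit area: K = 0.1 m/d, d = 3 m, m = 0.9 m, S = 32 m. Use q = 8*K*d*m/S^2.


q = 8*K*d*m/S^2
q = 8*0.1*3*0.9/32^2
q = 2.1600 / 1024

0.0021 m/d


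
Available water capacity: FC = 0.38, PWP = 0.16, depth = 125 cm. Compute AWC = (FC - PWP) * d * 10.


AWC = (FC - PWP) * d * 10
AWC = (0.38 - 0.16) * 125 * 10
AWC = 0.2200 * 125 * 10

275.0000 mm


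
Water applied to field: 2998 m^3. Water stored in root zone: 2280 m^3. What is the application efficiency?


Ea = V_root / V_field * 100 = 2280 / 2998 * 100 = 76.0507%

76.0507 %


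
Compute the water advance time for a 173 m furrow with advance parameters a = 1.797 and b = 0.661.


t = (L/a)^(1/b)
t = (173/1.797)^(1/0.661)
t = 96.271564^(1/0.661)

1001.7364 min


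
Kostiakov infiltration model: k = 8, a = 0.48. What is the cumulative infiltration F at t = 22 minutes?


F = k * t^a = 8 * 22^0.48
F = 8 * 4.409231

35.2738 mm


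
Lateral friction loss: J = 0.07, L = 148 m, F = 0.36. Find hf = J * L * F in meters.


hf = J * L * F = 0.07 * 148 * 0.36 = 3.7296 m

3.7296 m


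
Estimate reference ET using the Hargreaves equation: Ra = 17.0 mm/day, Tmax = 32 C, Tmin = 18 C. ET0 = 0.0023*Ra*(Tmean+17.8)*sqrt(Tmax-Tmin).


Tmean = (Tmax + Tmin)/2 = (32 + 18)/2 = 25.0
ET0 = 0.0023 * 17.0 * (25.0 + 17.8) * sqrt(32 - 18)
ET0 = 0.0023 * 17.0 * 42.8 * 3.741657

6.2616 mm/day


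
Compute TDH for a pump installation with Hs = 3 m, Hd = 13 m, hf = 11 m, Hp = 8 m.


TDH = Hs + Hd + hf + Hp = 3 + 13 + 11 + 8 = 35

35 m


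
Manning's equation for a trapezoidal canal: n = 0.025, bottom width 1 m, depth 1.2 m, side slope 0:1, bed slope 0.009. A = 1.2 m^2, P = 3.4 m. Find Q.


R = A/P = 1.2/3.4 = 0.352941
Q = (1/0.025) * 1.2 * 0.352941^(2/3) * 0.009^0.5

2.2742 m^3/s


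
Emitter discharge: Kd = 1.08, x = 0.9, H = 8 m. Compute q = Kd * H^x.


q = Kd * H^x = 1.08 * 8^0.9 = 1.08 * 6.498019

7.0179 L/h


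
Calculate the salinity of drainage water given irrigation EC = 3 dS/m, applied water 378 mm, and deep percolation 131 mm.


EC_dw = EC_iw * D_iw / D_dw
EC_dw = 3 * 378 / 131
EC_dw = 1134 / 131

8.6565 dS/m


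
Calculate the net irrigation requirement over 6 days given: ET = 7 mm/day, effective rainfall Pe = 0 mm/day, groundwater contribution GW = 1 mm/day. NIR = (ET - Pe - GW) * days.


Daily deficit = ET - Pe - GW = 7 - 0 - 1 = 6 mm/day
NIR = 6 * 6 = 36 mm

36.0000 mm


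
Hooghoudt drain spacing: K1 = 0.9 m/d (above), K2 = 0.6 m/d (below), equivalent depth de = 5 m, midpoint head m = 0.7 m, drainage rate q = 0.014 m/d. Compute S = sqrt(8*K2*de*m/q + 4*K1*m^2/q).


S^2 = 8*K2*de*m/q + 4*K1*m^2/q
S^2 = 8*0.6*5*0.7/0.014 + 4*0.9*0.7^2/0.014
S = sqrt(1326.0000)

36.4143 m


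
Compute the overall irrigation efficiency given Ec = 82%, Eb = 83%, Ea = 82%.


Ec = 0.82, Eb = 0.83, Ea = 0.82
E = 0.82 * 0.83 * 0.82 * 100 = 55.8092%

55.8092 %


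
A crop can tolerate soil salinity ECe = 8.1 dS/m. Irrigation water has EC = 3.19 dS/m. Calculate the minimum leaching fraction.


LR = ECiw / (5*ECe - ECiw)
LR = 3.19 / (5*8.1 - 3.19)
LR = 3.19 / 37.3100

0.0855


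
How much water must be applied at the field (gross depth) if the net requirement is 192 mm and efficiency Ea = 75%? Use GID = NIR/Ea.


Ea = 75% = 0.75
GID = NIR / Ea = 192 / 0.75 = 256.0000 mm

256.0000 mm


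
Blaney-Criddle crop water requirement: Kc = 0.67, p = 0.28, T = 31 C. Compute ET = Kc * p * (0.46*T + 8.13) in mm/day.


ET = Kc * p * (0.46*T + 8.13)
ET = 0.67 * 0.28 * (0.46*31 + 8.13)
ET = 0.67 * 0.28 * 22.3900

4.2004 mm/day


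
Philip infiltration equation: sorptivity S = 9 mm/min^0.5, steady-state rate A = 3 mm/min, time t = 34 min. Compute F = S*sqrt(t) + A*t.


F = S*sqrt(t) + A*t
F = 9*sqrt(34) + 3*34
F = 9*5.830952 + 102

154.4786 mm


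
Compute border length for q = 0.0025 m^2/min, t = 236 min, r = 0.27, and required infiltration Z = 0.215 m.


L = q*t/((1+r)*Z)
L = 0.0025*236/((1+0.27)*0.215)
L = 0.59/0.27305

2.1608 m


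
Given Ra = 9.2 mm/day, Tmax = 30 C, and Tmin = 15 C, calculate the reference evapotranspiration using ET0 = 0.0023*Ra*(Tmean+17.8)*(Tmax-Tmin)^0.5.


Tmean = (Tmax + Tmin)/2 = (30 + 15)/2 = 22.5
ET0 = 0.0023 * 9.2 * (22.5 + 17.8) * sqrt(30 - 15)
ET0 = 0.0023 * 9.2 * 40.3 * 3.872983

3.3027 mm/day


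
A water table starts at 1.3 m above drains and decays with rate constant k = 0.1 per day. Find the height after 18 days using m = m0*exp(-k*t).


m = m0 * exp(-k*t)
m = 1.3 * exp(-0.1 * 18)
m = 1.3 * exp(-1.8000)

0.2149 m


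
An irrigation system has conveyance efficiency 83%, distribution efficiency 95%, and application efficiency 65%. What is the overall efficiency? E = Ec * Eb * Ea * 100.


Ec = 0.83, Eb = 0.95, Ea = 0.65
E = 0.83 * 0.95 * 0.65 * 100 = 51.2525%

51.2525 %


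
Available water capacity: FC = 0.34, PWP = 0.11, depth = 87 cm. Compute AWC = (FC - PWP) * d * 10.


AWC = (FC - PWP) * d * 10
AWC = (0.34 - 0.11) * 87 * 10
AWC = 0.2300 * 87 * 10

200.1000 mm


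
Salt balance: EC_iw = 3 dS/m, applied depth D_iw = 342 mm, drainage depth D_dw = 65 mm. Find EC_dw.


EC_dw = EC_iw * D_iw / D_dw
EC_dw = 3 * 342 / 65
EC_dw = 1026 / 65

15.7846 dS/m


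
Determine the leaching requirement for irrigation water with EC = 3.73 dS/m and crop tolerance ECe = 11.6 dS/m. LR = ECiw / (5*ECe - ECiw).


LR = ECiw / (5*ECe - ECiw)
LR = 3.73 / (5*11.6 - 3.73)
LR = 3.73 / 54.2700

0.0687


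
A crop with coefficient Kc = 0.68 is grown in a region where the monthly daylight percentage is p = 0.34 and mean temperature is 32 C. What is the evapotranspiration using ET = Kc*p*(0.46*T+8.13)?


ET = Kc * p * (0.46*T + 8.13)
ET = 0.68 * 0.34 * (0.46*32 + 8.13)
ET = 0.68 * 0.34 * 22.8500

5.2829 mm/day


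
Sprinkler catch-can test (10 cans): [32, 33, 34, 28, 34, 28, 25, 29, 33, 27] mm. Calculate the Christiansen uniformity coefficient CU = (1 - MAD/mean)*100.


mean = 30.300000 mm
MAD = 2.900000 mm
CU = (1 - 2.900000/30.300000)*100

90.4290 %


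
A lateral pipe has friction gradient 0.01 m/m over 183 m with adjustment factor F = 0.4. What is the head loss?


hf = J * L * F = 0.01 * 183 * 0.4 = 0.7320 m

0.7320 m


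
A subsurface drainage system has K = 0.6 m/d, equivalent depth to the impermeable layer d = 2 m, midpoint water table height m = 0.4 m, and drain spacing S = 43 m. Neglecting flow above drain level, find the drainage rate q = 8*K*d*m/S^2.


q = 8*K*d*m/S^2
q = 8*0.6*2*0.4/43^2
q = 3.8400 / 1849

0.0021 m/d


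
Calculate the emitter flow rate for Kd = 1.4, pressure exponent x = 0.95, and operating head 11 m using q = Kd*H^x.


q = Kd * H^x = 1.4 * 11^0.95 = 1.4 * 9.757152

13.6600 L/h


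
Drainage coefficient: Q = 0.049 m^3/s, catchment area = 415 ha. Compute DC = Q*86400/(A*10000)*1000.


DC = Q * 86400 / (A * 10000) * 1000
DC = 0.049 * 86400 / (415 * 10000) * 1000
DC = 4233600.0000 / 4150000

1.0201 mm/day


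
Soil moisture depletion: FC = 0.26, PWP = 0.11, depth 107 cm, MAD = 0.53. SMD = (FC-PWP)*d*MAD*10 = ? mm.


SMD = (FC - PWP) * d * MAD * 10
SMD = (0.26 - 0.11) * 107 * 0.53 * 10
SMD = 0.1500 * 107 * 0.53 * 10

85.0650 mm


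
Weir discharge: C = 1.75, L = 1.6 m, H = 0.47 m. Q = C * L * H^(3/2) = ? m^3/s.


Q = C * L * H^(3/2) = 1.75 * 1.6 * 0.47^1.5 = 1.75 * 1.6 * 0.322216

0.9022 m^3/s


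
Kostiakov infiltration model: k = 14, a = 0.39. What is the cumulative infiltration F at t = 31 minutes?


F = k * t^a = 14 * 31^0.39
F = 14 * 3.816199

53.4268 mm


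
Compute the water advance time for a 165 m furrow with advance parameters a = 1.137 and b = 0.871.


t = (L/a)^(1/b)
t = (165/1.137)^(1/0.871)
t = 145.118734^(1/0.871)

303.3101 min


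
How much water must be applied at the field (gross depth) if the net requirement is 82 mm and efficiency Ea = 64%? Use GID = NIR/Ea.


Ea = 64% = 0.64
GID = NIR / Ea = 82 / 0.64 = 128.1250 mm

128.1250 mm


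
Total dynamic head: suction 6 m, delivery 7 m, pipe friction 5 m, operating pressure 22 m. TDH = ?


TDH = Hs + Hd + hf + Hp = 6 + 7 + 5 + 22 = 40

40 m


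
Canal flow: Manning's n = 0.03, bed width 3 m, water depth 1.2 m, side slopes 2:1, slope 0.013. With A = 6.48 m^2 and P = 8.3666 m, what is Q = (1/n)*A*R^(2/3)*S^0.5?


R = A/P = 6.48/8.3666 = 0.774508
Q = (1/0.03) * 6.48 * 0.774508^(2/3) * 0.013^0.5

20.7703 m^3/s


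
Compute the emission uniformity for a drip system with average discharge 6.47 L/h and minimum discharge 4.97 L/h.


EU = (q_min/q_avg)*100 = (4.97/6.47)*100 = 76.8161%

76.8161 %


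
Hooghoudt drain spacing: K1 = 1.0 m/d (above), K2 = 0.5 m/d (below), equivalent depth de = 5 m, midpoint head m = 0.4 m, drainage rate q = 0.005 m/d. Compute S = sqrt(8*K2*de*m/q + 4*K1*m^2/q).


S^2 = 8*K2*de*m/q + 4*K1*m^2/q
S^2 = 8*0.5*5*0.4/0.005 + 4*1.0*0.4^2/0.005
S = sqrt(1728.0000)

41.5692 m


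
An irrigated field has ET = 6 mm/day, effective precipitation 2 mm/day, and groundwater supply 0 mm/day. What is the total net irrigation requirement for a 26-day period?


Daily deficit = ET - Pe - GW = 6 - 2 - 0 = 4 mm/day
NIR = 4 * 26 = 104 mm

104.0000 mm


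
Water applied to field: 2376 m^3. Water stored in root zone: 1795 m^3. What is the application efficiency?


Ea = V_root / V_field * 100 = 1795 / 2376 * 100 = 75.5471%

75.5471 %


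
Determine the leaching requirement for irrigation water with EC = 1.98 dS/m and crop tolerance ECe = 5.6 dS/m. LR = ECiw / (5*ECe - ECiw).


LR = ECiw / (5*ECe - ECiw)
LR = 1.98 / (5*5.6 - 1.98)
LR = 1.98 / 26.0200

0.0761


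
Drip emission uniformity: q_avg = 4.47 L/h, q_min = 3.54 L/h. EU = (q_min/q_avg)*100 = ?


EU = (q_min/q_avg)*100 = (3.54/4.47)*100 = 79.1946%

79.1946 %


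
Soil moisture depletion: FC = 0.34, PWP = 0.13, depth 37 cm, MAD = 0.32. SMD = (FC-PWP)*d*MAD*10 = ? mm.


SMD = (FC - PWP) * d * MAD * 10
SMD = (0.34 - 0.13) * 37 * 0.32 * 10
SMD = 0.2100 * 37 * 0.32 * 10

24.8640 mm


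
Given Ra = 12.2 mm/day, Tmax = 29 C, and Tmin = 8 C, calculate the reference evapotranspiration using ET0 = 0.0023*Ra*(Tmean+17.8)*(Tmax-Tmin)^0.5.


Tmean = (Tmax + Tmin)/2 = (29 + 8)/2 = 18.5
ET0 = 0.0023 * 12.2 * (18.5 + 17.8) * sqrt(29 - 8)
ET0 = 0.0023 * 12.2 * 36.3 * 4.582576

4.6677 mm/day


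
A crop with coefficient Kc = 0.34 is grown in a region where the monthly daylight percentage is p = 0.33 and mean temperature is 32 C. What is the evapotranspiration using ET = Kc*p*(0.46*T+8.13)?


ET = Kc * p * (0.46*T + 8.13)
ET = 0.34 * 0.33 * (0.46*32 + 8.13)
ET = 0.34 * 0.33 * 22.8500

2.5638 mm/day


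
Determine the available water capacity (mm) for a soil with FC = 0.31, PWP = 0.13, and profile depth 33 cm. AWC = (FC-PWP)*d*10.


AWC = (FC - PWP) * d * 10
AWC = (0.31 - 0.13) * 33 * 10
AWC = 0.1800 * 33 * 10

59.4000 mm


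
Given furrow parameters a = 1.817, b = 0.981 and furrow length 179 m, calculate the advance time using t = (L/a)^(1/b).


t = (L/a)^(1/b)
t = (179/1.817)^(1/0.981)
t = 98.514034^(1/0.981)

107.6733 min


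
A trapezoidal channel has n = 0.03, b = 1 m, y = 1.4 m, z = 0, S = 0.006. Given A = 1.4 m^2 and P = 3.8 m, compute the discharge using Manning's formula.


R = A/P = 1.4/3.8 = 0.368421
Q = (1/0.03) * 1.4 * 0.368421^(2/3) * 0.006^0.5

1.8577 m^3/s


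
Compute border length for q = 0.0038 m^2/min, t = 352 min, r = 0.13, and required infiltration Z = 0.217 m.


L = q*t/((1+r)*Z)
L = 0.0038*352/((1+0.13)*0.217)
L = 1.3376/0.24521

5.4549 m


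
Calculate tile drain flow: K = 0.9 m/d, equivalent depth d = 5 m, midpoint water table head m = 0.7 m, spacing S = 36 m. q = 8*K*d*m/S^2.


q = 8*K*d*m/S^2
q = 8*0.9*5*0.7/36^2
q = 25.2000 / 1296

0.0194 m/d


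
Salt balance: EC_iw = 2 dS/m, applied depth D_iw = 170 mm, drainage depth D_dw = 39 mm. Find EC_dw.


EC_dw = EC_iw * D_iw / D_dw
EC_dw = 2 * 170 / 39
EC_dw = 340 / 39

8.7179 dS/m


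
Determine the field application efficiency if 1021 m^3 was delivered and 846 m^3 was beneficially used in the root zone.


Ea = V_root / V_field * 100 = 846 / 1021 * 100 = 82.8599%

82.8599 %


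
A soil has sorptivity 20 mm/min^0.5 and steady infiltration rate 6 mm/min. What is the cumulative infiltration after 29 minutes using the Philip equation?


F = S*sqrt(t) + A*t
F = 20*sqrt(29) + 6*29
F = 20*5.385165 + 174

281.7033 mm


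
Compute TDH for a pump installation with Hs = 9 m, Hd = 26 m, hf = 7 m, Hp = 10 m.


TDH = Hs + Hd + hf + Hp = 9 + 26 + 7 + 10 = 52

52 m


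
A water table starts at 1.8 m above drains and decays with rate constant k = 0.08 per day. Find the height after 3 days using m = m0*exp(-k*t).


m = m0 * exp(-k*t)
m = 1.8 * exp(-0.08 * 3)
m = 1.8 * exp(-0.2400)

1.4159 m


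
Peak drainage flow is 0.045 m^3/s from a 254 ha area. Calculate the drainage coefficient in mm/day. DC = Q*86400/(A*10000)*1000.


DC = Q * 86400 / (A * 10000) * 1000
DC = 0.045 * 86400 / (254 * 10000) * 1000
DC = 3888000.0000 / 2540000

1.5307 mm/day


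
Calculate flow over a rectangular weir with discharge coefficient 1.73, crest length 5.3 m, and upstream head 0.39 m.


Q = C * L * H^(3/2) = 1.73 * 5.3 * 0.39^1.5 = 1.73 * 5.3 * 0.243555

2.2332 m^3/s


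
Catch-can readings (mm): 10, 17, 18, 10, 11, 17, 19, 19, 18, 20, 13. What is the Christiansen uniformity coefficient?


mean = 15.636364 mm
MAD = 3.371901 mm
CU = (1 - 3.371901/15.636364)*100

78.4355 %


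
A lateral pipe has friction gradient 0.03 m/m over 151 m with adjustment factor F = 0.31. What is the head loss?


hf = J * L * F = 0.03 * 151 * 0.31 = 1.4043 m

1.4043 m


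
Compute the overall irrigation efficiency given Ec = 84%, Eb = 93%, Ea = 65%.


Ec = 0.84, Eb = 0.93, Ea = 0.65
E = 0.84 * 0.93 * 0.65 * 100 = 50.7780%

50.7780 %


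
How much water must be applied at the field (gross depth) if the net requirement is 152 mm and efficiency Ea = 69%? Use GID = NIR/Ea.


Ea = 69% = 0.69
GID = NIR / Ea = 152 / 0.69 = 220.2899 mm

220.2899 mm


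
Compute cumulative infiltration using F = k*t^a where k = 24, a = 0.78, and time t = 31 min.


F = k * t^a = 24 * 31^0.78
F = 24 * 14.563378

349.5211 mm


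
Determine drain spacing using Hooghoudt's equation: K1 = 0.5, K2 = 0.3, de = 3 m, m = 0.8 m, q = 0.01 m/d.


S^2 = 8*K2*de*m/q + 4*K1*m^2/q
S^2 = 8*0.3*3*0.8/0.01 + 4*0.5*0.8^2/0.01
S = sqrt(704.0000)

26.5330 m


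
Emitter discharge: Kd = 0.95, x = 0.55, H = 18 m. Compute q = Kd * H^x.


q = Kd * H^x = 0.95 * 18^0.55 = 0.95 * 4.902300

4.6572 L/h


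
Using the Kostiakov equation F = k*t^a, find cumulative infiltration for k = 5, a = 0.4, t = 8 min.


F = k * t^a = 5 * 8^0.4
F = 5 * 2.297397

11.4870 mm


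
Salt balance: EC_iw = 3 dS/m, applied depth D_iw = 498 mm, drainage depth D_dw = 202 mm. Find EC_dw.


EC_dw = EC_iw * D_iw / D_dw
EC_dw = 3 * 498 / 202
EC_dw = 1494 / 202

7.3960 dS/m


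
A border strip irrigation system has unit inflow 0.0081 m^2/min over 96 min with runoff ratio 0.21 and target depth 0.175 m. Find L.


L = q*t/((1+r)*Z)
L = 0.0081*96/((1+0.21)*0.175)
L = 0.7776/0.21175

3.6723 m


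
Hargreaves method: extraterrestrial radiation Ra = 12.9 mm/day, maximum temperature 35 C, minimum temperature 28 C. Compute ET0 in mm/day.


Tmean = (Tmax + Tmin)/2 = (35 + 28)/2 = 31.5
ET0 = 0.0023 * 12.9 * (31.5 + 17.8) * sqrt(35 - 28)
ET0 = 0.0023 * 12.9 * 49.3 * 2.645751

3.8700 mm/day


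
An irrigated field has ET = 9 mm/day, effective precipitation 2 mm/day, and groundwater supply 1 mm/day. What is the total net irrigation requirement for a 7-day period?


Daily deficit = ET - Pe - GW = 9 - 2 - 1 = 6 mm/day
NIR = 6 * 7 = 42 mm

42.0000 mm


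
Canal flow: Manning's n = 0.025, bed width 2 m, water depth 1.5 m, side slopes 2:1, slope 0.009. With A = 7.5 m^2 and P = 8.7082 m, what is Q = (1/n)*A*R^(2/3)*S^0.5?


R = A/P = 7.5/8.7082 = 0.861257
Q = (1/0.025) * 7.5 * 0.861257^(2/3) * 0.009^0.5

25.7631 m^3/s


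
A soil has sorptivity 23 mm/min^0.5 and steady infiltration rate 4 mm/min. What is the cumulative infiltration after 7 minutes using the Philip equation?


F = S*sqrt(t) + A*t
F = 23*sqrt(7) + 4*7
F = 23*2.645751 + 28

88.8523 mm


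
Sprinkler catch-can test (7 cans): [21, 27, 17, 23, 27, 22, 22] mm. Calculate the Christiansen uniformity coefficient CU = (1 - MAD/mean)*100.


mean = 22.714286 mm
MAD = 2.530612 mm
CU = (1 - 2.530612/22.714286)*100

88.8589 %


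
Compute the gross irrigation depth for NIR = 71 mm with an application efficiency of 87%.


Ea = 87% = 0.87
GID = NIR / Ea = 71 / 0.87 = 81.6092 mm

81.6092 mm


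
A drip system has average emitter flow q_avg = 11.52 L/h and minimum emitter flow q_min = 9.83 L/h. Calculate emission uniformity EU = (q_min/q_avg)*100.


EU = (q_min/q_avg)*100 = (9.83/11.52)*100 = 85.3299%

85.3299 %


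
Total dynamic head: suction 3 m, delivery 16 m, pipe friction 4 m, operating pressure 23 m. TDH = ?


TDH = Hs + Hd + hf + Hp = 3 + 16 + 4 + 23 = 46

46 m


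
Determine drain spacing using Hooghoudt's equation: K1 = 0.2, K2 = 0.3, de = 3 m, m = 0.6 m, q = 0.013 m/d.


S^2 = 8*K2*de*m/q + 4*K1*m^2/q
S^2 = 8*0.3*3*0.6/0.013 + 4*0.2*0.6^2/0.013
S = sqrt(354.4615)

18.8271 m


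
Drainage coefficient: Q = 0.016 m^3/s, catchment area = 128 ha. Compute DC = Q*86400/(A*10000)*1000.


DC = Q * 86400 / (A * 10000) * 1000
DC = 0.016 * 86400 / (128 * 10000) * 1000
DC = 1382400.0000 / 1280000

1.0800 mm/day


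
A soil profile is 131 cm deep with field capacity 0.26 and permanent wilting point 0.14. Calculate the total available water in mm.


AWC = (FC - PWP) * d * 10
AWC = (0.26 - 0.14) * 131 * 10
AWC = 0.1200 * 131 * 10

157.2000 mm


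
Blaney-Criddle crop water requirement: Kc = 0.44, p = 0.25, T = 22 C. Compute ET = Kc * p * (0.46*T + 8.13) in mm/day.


ET = Kc * p * (0.46*T + 8.13)
ET = 0.44 * 0.25 * (0.46*22 + 8.13)
ET = 0.44 * 0.25 * 18.2500

2.0075 mm/day


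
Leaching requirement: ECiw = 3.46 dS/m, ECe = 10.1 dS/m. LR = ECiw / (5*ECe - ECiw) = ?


LR = ECiw / (5*ECe - ECiw)
LR = 3.46 / (5*10.1 - 3.46)
LR = 3.46 / 47.0400

0.0736


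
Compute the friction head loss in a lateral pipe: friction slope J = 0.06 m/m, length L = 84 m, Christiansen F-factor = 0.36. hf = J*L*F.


hf = J * L * F = 0.06 * 84 * 0.36 = 1.8144 m

1.8144 m


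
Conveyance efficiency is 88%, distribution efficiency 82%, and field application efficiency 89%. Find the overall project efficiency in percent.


Ec = 0.88, Eb = 0.82, Ea = 0.89
E = 0.88 * 0.82 * 0.89 * 100 = 64.2224%

64.2224 %


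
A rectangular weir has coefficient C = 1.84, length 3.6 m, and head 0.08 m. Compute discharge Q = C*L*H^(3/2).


Q = C * L * H^(3/2) = 1.84 * 3.6 * 0.08^1.5 = 1.84 * 3.6 * 0.022627

0.1499 m^3/s


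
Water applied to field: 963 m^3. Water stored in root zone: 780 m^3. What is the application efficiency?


Ea = V_root / V_field * 100 = 780 / 963 * 100 = 80.9969%

80.9969 %


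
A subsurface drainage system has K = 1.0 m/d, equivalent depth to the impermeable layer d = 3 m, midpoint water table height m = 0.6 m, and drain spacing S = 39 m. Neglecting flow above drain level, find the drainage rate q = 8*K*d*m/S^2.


q = 8*K*d*m/S^2
q = 8*1.0*3*0.6/39^2
q = 14.4000 / 1521

0.0095 m/d


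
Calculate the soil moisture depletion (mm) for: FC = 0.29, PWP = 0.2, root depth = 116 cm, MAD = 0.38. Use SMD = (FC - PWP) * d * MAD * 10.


SMD = (FC - PWP) * d * MAD * 10
SMD = (0.29 - 0.2) * 116 * 0.38 * 10
SMD = 0.0900 * 116 * 0.38 * 10

39.6720 mm


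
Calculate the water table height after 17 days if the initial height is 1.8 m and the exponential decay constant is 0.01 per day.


m = m0 * exp(-k*t)
m = 1.8 * exp(-0.01 * 17)
m = 1.8 * exp(-0.1700)

1.5186 m


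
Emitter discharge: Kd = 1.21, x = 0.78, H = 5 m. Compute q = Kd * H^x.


q = Kd * H^x = 1.21 * 5^0.78 = 1.21 * 3.509107

4.2460 L/h


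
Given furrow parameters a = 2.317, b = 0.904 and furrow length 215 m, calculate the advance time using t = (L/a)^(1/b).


t = (L/a)^(1/b)
t = (215/2.317)^(1/0.904)
t = 92.792404^(1/0.904)

150.1246 min


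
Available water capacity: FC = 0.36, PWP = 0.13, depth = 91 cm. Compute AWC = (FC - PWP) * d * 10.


AWC = (FC - PWP) * d * 10
AWC = (0.36 - 0.13) * 91 * 10
AWC = 0.2300 * 91 * 10

209.3000 mm


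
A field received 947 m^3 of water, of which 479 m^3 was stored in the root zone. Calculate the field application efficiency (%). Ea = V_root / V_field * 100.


Ea = V_root / V_field * 100 = 479 / 947 * 100 = 50.5808%

50.5808 %


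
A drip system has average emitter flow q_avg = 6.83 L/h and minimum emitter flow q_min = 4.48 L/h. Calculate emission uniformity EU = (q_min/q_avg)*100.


EU = (q_min/q_avg)*100 = (4.48/6.83)*100 = 65.5930%

65.5930 %


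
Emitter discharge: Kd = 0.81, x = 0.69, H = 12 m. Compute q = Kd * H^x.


q = Kd * H^x = 0.81 * 12^0.69 = 0.81 * 5.554373

4.4990 L/h


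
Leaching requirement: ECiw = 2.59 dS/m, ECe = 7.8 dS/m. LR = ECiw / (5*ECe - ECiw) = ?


LR = ECiw / (5*ECe - ECiw)
LR = 2.59 / (5*7.8 - 2.59)
LR = 2.59 / 36.4100

0.0711


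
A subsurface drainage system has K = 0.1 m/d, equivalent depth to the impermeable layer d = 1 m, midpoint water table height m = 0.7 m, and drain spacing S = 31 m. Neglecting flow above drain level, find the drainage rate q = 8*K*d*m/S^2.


q = 8*K*d*m/S^2
q = 8*0.1*1*0.7/31^2
q = 0.5600 / 961

5.8273e-04 m/d


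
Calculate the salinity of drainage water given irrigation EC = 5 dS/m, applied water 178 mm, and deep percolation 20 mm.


EC_dw = EC_iw * D_iw / D_dw
EC_dw = 5 * 178 / 20
EC_dw = 890 / 20

44.5000 dS/m


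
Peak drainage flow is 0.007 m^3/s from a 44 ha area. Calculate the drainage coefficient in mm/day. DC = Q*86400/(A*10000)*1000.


DC = Q * 86400 / (A * 10000) * 1000
DC = 0.007 * 86400 / (44 * 10000) * 1000
DC = 604800.0000 / 440000

1.3745 mm/day


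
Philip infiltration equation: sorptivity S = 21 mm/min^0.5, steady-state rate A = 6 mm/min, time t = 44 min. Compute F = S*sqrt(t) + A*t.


F = S*sqrt(t) + A*t
F = 21*sqrt(44) + 6*44
F = 21*6.633250 + 264

403.2982 mm


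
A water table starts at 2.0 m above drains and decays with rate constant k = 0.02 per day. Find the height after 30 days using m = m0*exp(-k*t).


m = m0 * exp(-k*t)
m = 2.0 * exp(-0.02 * 30)
m = 2.0 * exp(-0.6000)

1.0976 m


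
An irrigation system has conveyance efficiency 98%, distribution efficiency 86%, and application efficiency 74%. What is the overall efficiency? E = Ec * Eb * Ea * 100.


Ec = 0.98, Eb = 0.86, Ea = 0.74
E = 0.98 * 0.86 * 0.74 * 100 = 62.3672%

62.3672 %


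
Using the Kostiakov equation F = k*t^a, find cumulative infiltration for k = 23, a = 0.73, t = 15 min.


F = k * t^a = 23 * 15^0.73
F = 23 * 7.220157

166.0636 mm


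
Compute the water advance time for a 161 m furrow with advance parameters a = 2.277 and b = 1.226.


t = (L/a)^(1/b)
t = (161/2.277)^(1/1.226)
t = 70.707071^(1/1.226)

32.2503 min


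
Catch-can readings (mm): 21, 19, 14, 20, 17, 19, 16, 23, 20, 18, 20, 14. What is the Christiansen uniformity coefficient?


mean = 18.416667 mm
MAD = 2.180556 mm
CU = (1 - 2.180556/18.416667)*100

88.1599 %


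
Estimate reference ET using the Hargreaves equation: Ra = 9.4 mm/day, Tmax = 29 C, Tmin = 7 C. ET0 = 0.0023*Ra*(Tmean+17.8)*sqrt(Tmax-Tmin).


Tmean = (Tmax + Tmin)/2 = (29 + 7)/2 = 18.0
ET0 = 0.0023 * 9.4 * (18.0 + 17.8) * sqrt(29 - 7)
ET0 = 0.0023 * 9.4 * 35.8 * 4.690416

3.6304 mm/day


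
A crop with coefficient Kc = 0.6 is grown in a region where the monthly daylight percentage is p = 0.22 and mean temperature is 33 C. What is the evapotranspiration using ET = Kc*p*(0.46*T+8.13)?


ET = Kc * p * (0.46*T + 8.13)
ET = 0.6 * 0.22 * (0.46*33 + 8.13)
ET = 0.6 * 0.22 * 23.3100

3.0769 mm/day


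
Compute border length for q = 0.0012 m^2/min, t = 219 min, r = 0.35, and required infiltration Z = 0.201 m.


L = q*t/((1+r)*Z)
L = 0.0012*219/((1+0.35)*0.201)
L = 0.2628/0.27135

0.9685 m


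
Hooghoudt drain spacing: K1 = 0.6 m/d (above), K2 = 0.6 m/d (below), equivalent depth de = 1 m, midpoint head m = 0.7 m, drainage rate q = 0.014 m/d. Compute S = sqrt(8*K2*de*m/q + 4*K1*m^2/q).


S^2 = 8*K2*de*m/q + 4*K1*m^2/q
S^2 = 8*0.6*1*0.7/0.014 + 4*0.6*0.7^2/0.014
S = sqrt(324.0000)

18.0000 m


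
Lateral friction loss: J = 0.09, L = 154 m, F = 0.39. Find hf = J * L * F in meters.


hf = J * L * F = 0.09 * 154 * 0.39 = 5.4054 m

5.4054 m


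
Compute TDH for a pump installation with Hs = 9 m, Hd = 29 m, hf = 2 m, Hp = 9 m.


TDH = Hs + Hd + hf + Hp = 9 + 29 + 2 + 9 = 49

49 m


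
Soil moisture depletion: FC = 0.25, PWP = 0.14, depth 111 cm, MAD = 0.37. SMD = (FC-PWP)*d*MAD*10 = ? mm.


SMD = (FC - PWP) * d * MAD * 10
SMD = (0.25 - 0.14) * 111 * 0.37 * 10
SMD = 0.1100 * 111 * 0.37 * 10

45.1770 mm


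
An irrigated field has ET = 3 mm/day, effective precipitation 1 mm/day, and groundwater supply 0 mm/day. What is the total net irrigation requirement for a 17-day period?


Daily deficit = ET - Pe - GW = 3 - 1 - 0 = 2 mm/day
NIR = 2 * 17 = 34 mm

34.0000 mm


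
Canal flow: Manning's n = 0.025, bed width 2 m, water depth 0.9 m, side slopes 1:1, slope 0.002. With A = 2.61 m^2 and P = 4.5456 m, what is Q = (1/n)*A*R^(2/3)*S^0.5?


R = A/P = 2.61/4.5456 = 0.574182
Q = (1/0.025) * 2.61 * 0.574182^(2/3) * 0.002^0.5

3.2254 m^3/s


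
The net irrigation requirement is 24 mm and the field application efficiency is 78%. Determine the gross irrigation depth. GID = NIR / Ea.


Ea = 78% = 0.78
GID = NIR / Ea = 24 / 0.78 = 30.7692 mm

30.7692 mm


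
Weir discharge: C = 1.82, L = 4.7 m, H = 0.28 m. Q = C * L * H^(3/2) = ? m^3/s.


Q = C * L * H^(3/2) = 1.82 * 4.7 * 0.28^1.5 = 1.82 * 4.7 * 0.148162

1.2674 m^3/s


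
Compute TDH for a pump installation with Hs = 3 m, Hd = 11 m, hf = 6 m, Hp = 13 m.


TDH = Hs + Hd + hf + Hp = 3 + 11 + 6 + 13 = 33

33 m


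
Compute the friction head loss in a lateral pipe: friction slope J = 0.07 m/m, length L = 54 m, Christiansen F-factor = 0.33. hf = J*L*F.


hf = J * L * F = 0.07 * 54 * 0.33 = 1.2474 m

1.2474 m


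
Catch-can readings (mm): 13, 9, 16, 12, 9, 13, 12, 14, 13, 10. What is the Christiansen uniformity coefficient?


mean = 12.100000 mm
MAD = 1.700000 mm
CU = (1 - 1.700000/12.100000)*100

85.9504 %


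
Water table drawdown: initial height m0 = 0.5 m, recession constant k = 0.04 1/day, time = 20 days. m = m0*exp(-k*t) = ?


m = m0 * exp(-k*t)
m = 0.5 * exp(-0.04 * 20)
m = 0.5 * exp(-0.8000)

0.2247 m


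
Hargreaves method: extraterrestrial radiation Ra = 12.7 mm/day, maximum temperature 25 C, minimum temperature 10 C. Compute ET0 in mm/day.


Tmean = (Tmax + Tmin)/2 = (25 + 10)/2 = 17.5
ET0 = 0.0023 * 12.7 * (17.5 + 17.8) * sqrt(25 - 10)
ET0 = 0.0023 * 12.7 * 35.3 * 3.872983

3.9935 mm/day


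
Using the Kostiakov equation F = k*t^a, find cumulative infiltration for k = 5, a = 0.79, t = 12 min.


F = k * t^a = 5 * 12^0.79
F = 5 * 7.121200

35.6060 mm
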